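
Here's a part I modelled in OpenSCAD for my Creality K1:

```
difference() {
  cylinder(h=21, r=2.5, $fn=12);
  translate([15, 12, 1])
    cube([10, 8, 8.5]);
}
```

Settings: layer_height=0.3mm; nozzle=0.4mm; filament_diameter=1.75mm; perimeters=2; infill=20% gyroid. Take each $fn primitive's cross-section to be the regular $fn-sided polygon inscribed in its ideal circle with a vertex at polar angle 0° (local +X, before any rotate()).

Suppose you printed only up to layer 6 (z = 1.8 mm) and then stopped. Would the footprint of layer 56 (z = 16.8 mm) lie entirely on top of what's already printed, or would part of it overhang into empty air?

entirely on top

Compare the two slices. At z = 1.8: the cylinder: section is a regular 12-gon, circumradius r=2.5 (area = (12/2)·2.500²·sin(360°/12) = 18.75 mm²); the cube at (15, 12) (footprint 10×8) is included at this height (area 80.00 mm²); Subtracting the remaining from the first: starting from the r=2.5 cylinder (18.75 mm²), the 10×8 cube at (15, 12) misses the remaining region (no effect) — area = 18.75 mm². At z = 16.8: the r=2.5 cylinder gives a regular 12-gon of circumradius 2.5 (constant along its height) (area = (12/2)·2.500²·sin(360°/12) = 18.75 mm²); the cube at (15, 12) does not reach this height (z outside [1, 9.5]); After the difference (first − rest): none of the subtracted shapes is present at this height, so the r=2.5 cylinder is unchanged — area = 18.75 mm². Checking containment: the cross-section at z = 16.8 is a subset of the cross-section at z = 1.8.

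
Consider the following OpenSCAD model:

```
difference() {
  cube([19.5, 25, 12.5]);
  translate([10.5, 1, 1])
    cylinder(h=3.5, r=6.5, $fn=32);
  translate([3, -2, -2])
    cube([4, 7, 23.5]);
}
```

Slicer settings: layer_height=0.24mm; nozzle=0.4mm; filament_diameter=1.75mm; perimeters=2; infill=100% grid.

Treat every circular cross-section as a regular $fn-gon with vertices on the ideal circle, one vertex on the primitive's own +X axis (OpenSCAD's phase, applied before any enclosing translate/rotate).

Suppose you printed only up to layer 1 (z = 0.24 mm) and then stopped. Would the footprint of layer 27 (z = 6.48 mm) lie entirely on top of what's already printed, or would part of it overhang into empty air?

Compare the two slices. At z = 0.24: the cube is present — its section is the full 19.5×25 rectangle (area 487.50 mm²); the cylinder at (10.5, 1) does not reach this height (z outside [1, 4.5]); the 4×7 cube at (3, -2) contributes its full rectangle (area 28.00 mm²); Taking the first minus the rest: starting from the 19.5×25 cube (487.50 mm²), the 4×7 cube at (3, -2) partially overlaps it — only the 20.00 mm² overlap (of its 28.00 mm²) is removed, clipping the outline — area = 467.50 mm². At z = 6.48: the cube is present — its section is the full 19.5×25 rectangle (area 487.50 mm²); the cylinder at (10.5, 1) is not intersected at this z (z outside [1, 4.5]); the 4×7 cube at (3, -2) contributes its full rectangle (area 28.00 mm²); Taking the first minus the rest: starting from the 19.5×25 cube (487.50 mm²), the 4×7 cube at (3, -2) partially overlaps it — only the 20.00 mm² overlap (of its 28.00 mm²) is removed, clipping the outline — area = 467.50 mm². Checking containment: the cross-section at z = 6.48 is a subset of the cross-section at z = 0.24.

entirely on top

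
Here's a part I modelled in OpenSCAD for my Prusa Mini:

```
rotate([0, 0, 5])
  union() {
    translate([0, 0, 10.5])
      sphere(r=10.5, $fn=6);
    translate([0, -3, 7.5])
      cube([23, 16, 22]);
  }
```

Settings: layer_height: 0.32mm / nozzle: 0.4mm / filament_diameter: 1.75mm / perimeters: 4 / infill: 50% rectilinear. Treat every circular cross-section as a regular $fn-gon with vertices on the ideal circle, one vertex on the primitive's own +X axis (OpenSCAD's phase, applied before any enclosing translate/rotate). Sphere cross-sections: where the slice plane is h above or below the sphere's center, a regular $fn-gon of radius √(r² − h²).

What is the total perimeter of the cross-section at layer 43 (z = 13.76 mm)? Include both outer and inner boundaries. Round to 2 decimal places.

At z = 13.76 mm: the sphere: section is a regular 6-gon, circumradius = √(r²−h²) = √(10.5²−3.26²) = 9.981 (perimeter = 2·6·9.981·sin(180°/6) = 59.89 mm); the cube at (0, -3) is present — its section is the full 23×16 rectangle (perimeter 78.00 mm); Taking the union: the regions partially overlap (shared area 92.05 mm²), so the edge portions inside another operand are dropped and the merged outline is re-measured after clipping — boundary = 99.56 mm; (whole slice rotated 5° about Z — lengths, areas and connectivity unchanged). Overall, the cross-section is a single solid region. Total boundary length (outer) = 99.56 mm.

99.56 mm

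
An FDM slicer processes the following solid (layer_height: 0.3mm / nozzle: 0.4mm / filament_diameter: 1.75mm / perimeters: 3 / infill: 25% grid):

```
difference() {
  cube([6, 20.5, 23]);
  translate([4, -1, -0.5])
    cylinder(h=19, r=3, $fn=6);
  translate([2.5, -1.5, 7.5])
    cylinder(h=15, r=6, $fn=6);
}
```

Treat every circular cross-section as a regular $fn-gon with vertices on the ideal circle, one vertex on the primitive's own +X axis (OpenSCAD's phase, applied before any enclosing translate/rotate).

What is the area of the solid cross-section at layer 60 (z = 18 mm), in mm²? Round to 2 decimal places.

At z = 18 mm: the cube (footprint 6×20.5) is included at this height (area 123.00 mm²); the cylinder at (4, -1): section is a regular 6-gon, circumradius r=3 (area = (6/2)·3.000²·sin(360°/6) = 23.38 mm²); the r=6 cylinder at (2.5, -1.5) gives a regular 6-gon of circumradius 6 (constant along its height) (area = (6/2)·6.000²·sin(360°/6) = 93.53 mm²); Taking the first minus the rest: starting from the 6×20.5 cube (123.00 mm²), the r=3 cylinder at (4, -1) partially overlaps it — only the 6.11 mm² overlap (of its 23.38 mm²) is removed, clipping the outline; the r=6 cylinder at (2.5, -1.5) partially overlaps it — only the 15.85 mm² overlap (of its 93.53 mm²) is removed, clipping the outline — area = 101.04 mm². Overall, the cross-section is a single solid region. Net area = 101.04 mm².

101.04 mm²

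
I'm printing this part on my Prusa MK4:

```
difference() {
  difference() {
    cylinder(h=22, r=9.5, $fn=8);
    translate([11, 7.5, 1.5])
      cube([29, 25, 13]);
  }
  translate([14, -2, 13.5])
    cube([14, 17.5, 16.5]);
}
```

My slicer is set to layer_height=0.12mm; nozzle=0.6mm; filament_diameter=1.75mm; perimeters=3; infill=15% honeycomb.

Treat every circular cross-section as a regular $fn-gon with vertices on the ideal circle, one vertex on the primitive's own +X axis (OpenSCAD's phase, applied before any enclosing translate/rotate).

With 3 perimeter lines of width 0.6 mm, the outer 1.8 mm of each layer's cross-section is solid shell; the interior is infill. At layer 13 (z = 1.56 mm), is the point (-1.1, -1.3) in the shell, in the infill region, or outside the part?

At z = 1.56 mm: the cylinder: section is a regular 8-gon, circumradius r=9.5; the cube at (11, 7.5) is present — its section is the full 29×25 rectangle; After the difference (first − rest): starting from the r=9.5 cylinder, the 29×25 cube at (11, 7.5) misses the remaining region (no effect) — 1 connected region; the cube at (14, -2) does not reach this height (z outside [13.5, 30]); After the difference (first − rest): none of the subtracted shapes is present at this height, so the result so far is unchanged — 1 connected region. Overall, the cross-section is a single solid region. The nearest boundary edge runs (-0.00, -9.50)→(-6.72, -6.72); distance from the point to it = 7.15 mm. The point is inside the cross-section and 7.15 mm from the nearest boundary — more than the 1.8 mm shell width (3 × 0.6), so it's in the infill interior.

infill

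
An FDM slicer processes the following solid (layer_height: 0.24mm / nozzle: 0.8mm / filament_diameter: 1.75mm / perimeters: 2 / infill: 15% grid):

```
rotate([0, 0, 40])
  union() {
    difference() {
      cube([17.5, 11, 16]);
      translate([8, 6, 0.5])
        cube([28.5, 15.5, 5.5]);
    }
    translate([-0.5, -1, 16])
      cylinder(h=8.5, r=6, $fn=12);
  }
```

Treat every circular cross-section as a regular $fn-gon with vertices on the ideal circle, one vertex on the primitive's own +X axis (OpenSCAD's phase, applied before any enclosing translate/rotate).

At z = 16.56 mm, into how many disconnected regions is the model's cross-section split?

At z = 16.56 mm: the cube is absent (z outside [0, 16]); the cube at (8, 6) is not intersected at this z (z outside [0.5, 6]); Taking the first minus the rest: the first operand is absent here, so nothing remains; the r=6 cylinder at (-0.5, -1) contributes a regular 12-gon of circumradius 6; Taking the union: only the r=6 cylinder at (-0.5, -1) is present, so the union is just that shape — 1 connected region; (rotated 40° about Z; rotation is an isometry so areas/perimeters/island counts are preserved). The result has 1 disconnected region.

1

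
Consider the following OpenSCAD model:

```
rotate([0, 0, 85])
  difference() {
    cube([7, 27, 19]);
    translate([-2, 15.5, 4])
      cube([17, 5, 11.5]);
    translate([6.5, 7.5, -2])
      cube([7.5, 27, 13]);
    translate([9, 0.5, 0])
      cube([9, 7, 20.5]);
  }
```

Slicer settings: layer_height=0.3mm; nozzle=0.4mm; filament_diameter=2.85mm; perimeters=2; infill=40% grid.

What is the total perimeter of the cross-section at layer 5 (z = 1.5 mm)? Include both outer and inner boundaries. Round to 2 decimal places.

At z = 1.5 mm: the 7×27 cube contributes its full rectangle (perimeter 68.00 mm); the cube at (-2, 15.5) does not reach this height (z outside [4, 15.5]); the 7.5×27 cube at (6.5, 7.5) contributes its full rectangle (perimeter 69.00 mm); the cube at (9, 0.5) is present — its section is the full 9×7 rectangle (perimeter 32.00 mm); After the difference (first − rest): starting from the 7×27 cube, the 7.5×27 cube at (6.5, 7.5) partially overlaps it — only the 9.75 mm² overlap (of its 202.50 mm²) is removed, clipping the outline; the 9×7 cube at (9, 0.5) misses the remaining region (no effect) — boundary = 68.00 mm; (whole slice rotated 85° about Z — lengths, areas and connectivity unchanged). Overall, the cross-section is a single solid region. Total boundary length (outer) = 68.00 mm.

68.00 mm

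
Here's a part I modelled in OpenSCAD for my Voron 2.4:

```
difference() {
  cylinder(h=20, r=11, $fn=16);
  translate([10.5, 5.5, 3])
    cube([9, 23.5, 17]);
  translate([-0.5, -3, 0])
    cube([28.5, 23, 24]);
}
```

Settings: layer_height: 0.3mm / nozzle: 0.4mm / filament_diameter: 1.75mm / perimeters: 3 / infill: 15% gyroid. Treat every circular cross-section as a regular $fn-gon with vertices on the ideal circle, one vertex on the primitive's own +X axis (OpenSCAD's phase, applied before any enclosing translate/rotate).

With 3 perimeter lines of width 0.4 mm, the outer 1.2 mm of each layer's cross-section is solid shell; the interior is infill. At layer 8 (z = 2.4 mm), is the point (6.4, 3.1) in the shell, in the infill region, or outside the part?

At z = 2.4 mm: the cylinder: section is a regular 16-gon, circumradius r=11; the cube at (10.5, 5.5) is absent (z outside [3, 20]); the cube at (-0.5, -3) (footprint 28.5×23) is included at this height; Taking the first minus the rest: starting from the r=11 cylinder, the 28.5×23 cube at (-0.5, -3) partially overlaps it — only the 131.69 mm² overlap (of its 655.50 mm²) is removed, clipping the outline — 1 connected region. Overall, the cross-section is a single solid region. The nearest boundary edge runs (-0.50, -3.00)→(10.40, -3.00); distance from the point to it = 6.10 mm. The point is not inside any of the regions above, so it lies outside the cross-section (6.10 mm from the nearest boundary).

outside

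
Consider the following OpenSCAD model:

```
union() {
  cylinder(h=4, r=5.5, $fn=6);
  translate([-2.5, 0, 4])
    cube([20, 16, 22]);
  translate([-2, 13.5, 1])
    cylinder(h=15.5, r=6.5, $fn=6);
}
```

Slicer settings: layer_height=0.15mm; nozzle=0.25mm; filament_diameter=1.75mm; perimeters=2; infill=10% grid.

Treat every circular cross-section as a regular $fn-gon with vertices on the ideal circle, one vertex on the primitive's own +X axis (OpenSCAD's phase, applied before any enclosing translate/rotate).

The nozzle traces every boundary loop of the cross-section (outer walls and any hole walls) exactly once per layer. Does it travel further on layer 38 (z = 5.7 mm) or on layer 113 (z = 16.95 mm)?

Layer 38 (z = 5.7): the cylinder does not reach this height (z outside [0, 4]); the cube at (-2.5, 0) is present — its section is the full 20×16 rectangle (perimeter 72.00 mm); the cylinder at (-2, 13.5): section is a regular 6-gon, circumradius r=6.5 (perimeter = 2·6·6.500·sin(180°/6) = 39.00 mm); Taking the union: the regions partially overlap (shared area 45.95 mm²), so the edge portions inside another operand are dropped and the merged outline is re-measured after clipping — boundary = 84.18 mm. So its perimeter = 84.18 mm. Layer 113 (z = 16.95): the cylinder does not reach this height (z outside [0, 4]); the cube at (-2.5, 0) is present — its section is the full 20×16 rectangle (perimeter 72.00 mm); the cylinder at (-2, 13.5) does not reach this height (z outside [1, 16.5]); Merging all regions: only the 20×16 cube at (-2.5, 0) is present, so the union is just that shape — boundary = 72.00 mm. So its perimeter = 72.00 mm. Layer 38 is larger (84.18 vs 72.00 mm).

layer 38 (z = 5.7 mm)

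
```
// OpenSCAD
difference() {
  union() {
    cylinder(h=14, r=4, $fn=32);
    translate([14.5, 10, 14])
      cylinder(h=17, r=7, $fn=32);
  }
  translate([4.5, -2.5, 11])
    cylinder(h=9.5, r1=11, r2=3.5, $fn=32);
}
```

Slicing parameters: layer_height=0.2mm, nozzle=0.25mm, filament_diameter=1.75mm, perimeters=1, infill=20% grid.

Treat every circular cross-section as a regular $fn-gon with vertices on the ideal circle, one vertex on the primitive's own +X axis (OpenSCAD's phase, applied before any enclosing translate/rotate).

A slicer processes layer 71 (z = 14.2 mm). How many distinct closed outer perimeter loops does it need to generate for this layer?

At z = 14.2 mm: the cylinder does not reach this height (z outside [0, 14]); the cylinder at (14.5, 10): section is a regular 32-gon, circumradius r=7; Combining (union): only the r=7 cylinder at (14.5, 10) is present, so the union is just that shape — 1 connected region; the cone at (4.5, -2.5): at t=0.337 of its height the radius interpolates to r₁+(r₂−r₁)t = 8.474, giving a regular 32-gon of that circumradius; After the difference (first − rest): starting from that combined region, the cone at (4.5, -2.5) misses the remaining region (no effect) — 1 connected region. The result has 1 disconnected region.

1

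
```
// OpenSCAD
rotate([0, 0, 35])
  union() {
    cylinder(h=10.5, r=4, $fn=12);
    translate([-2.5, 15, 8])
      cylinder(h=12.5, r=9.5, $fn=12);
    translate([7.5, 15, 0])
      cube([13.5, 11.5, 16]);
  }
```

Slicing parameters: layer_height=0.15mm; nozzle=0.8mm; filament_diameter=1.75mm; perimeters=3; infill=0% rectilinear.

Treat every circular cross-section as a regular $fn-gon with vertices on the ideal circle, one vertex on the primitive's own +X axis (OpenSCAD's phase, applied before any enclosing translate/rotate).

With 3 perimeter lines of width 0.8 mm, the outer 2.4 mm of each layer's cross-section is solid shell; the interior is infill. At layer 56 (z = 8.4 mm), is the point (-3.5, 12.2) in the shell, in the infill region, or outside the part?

At z = 8.4 mm: the r=4 cylinder gives a regular 12-gon of circumradius 4 (constant along its height); the cylinder at (-2.5, 15): section is a regular 12-gon, circumradius r=9.5; the 13.5×11.5 cube at (7.5, 15) contributes its full rectangle; Taking the union: the 3 present regions are separate (no shared area or edge), so areas and boundary lengths simply add and each stays a separate island — 3 connected regions; (rotated 35° about Z; rotation is an isometry so areas/perimeters/island counts are preserved). Overall, the cross-section has 3 separate islands. Undo the 35° rotation: the query point maps to (4.131, 12.001) in the un-rotated model frame. The nearest boundary edge runs (7.00, 15.00)→(5.73, 10.25); distance from the point to it = 2.00 mm. (Shell/infill is judged within the island containing the point — the largest one.) The point is inside the cross-section, 2.00 mm from the nearest boundary — within the 2.4 mm shell band (3 × 0.8).

shell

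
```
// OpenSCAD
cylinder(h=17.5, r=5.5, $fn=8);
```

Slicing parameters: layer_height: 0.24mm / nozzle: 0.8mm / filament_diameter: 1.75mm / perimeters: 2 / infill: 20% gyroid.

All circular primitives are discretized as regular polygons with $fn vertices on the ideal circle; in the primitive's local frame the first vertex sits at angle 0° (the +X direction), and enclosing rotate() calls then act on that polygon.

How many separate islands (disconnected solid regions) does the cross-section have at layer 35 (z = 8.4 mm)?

1

At z = 8.4 mm: the r=5.5 cylinder gives a regular 8-gon of circumradius 5.5 (constant along its height). Overall, the cross-section is a single solid region. Island count = 1.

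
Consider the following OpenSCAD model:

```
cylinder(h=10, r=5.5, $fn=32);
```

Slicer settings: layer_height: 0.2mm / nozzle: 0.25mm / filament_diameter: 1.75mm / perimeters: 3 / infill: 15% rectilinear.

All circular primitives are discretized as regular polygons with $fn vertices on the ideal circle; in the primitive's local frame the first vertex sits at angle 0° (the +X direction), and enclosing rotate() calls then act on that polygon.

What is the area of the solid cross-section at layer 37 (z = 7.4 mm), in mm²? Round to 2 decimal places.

At z = 7.4 mm: the cylinder: section is a regular 32-gon, circumradius r=5.5 (area = (32/2)·5.500²·sin(360°/32) = 94.42 mm²). Overall, the cross-section is a single solid region. Net area = 94.42 mm².

94.42 mm²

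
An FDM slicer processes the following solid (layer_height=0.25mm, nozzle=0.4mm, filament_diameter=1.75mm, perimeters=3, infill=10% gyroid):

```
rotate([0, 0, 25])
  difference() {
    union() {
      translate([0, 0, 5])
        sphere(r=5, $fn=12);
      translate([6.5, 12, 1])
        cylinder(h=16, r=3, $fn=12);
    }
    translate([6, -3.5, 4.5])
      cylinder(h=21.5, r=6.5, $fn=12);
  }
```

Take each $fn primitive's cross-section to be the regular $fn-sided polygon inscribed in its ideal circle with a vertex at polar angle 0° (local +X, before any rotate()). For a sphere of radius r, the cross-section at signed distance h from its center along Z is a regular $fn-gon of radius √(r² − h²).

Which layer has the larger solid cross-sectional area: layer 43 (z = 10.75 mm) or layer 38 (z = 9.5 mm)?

layer 38 (z = 9.5 mm)

Layer 43 (z = 10.75): the sphere is absent (|z−center|=5.750 > r=5); the r=3 cylinder at (6.5, 12) gives a regular 12-gon of circumradius 3 (constant along its height) (area = (12/2)·3.000²·sin(360°/12) = 27.00 mm²); Taking the union: only the r=3 cylinder at (6.5, 12) is present, so the union is just that shape — area = 27.00 mm²; the r=6.5 cylinder at (6, -3.5) contributes a regular 12-gon of circumradius 6.5 (area = (12/2)·6.500²·sin(360°/12) = 126.75 mm²); Subtracting the remaining from the first: starting from the result so far (27.00 mm²), the r=6.5 cylinder at (6, -3.5) misses the remaining region (no effect) — area = 27.00 mm²; (rotated 25° about Z; rotation is an isometry so areas/perimeters/island counts are preserved). So its area = 27.00 mm². Layer 38 (z = 9.5): the sphere: section is a regular 12-gon, circumradius = √(r²−h²) = √(5²−4.5²) = 2.179 (area = (12/2)·2.179²·sin(360°/12) = 14.25 mm²); the r=3 cylinder at (6.5, 12) contributes a regular 12-gon of circumradius 3 (area = (12/2)·3.000²·sin(360°/12) = 27.00 mm²); Merging all regions: the 2 present regions are separate (no shared area or edge), so areas and boundary lengths simply add and each stays a separate island — area = 41.25 mm²; the cylinder at (6, -3.5): section is a regular 12-gon, circumradius r=6.5 (area = (12/2)·6.500²·sin(360°/12) = 126.75 mm²); Subtracting the remaining from the first: starting from the result so far (41.25 mm²), the r=6.5 cylinder at (6, -3.5) partially overlaps it — only the 4.17 mm² overlap (of its 126.75 mm²) is removed, clipping the outline — area = 37.08 mm²; (rotated 25° about Z; rotation is an isometry so areas/perimeters/island counts are preserved). So its area = 37.08 mm². Layer 38 is larger (37.08 vs 27.00 mm²).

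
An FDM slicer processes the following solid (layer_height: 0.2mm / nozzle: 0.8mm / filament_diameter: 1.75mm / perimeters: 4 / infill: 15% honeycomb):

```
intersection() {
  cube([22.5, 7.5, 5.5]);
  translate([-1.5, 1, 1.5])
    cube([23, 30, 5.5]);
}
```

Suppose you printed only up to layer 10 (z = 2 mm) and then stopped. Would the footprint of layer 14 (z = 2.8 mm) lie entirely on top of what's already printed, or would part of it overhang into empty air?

Compare the two slices. At z = 2: the cube (footprint 22.5×7.5) is included at this height (area 168.75 mm²); the cube at (-1.5, 1) (footprint 23×30) is included at this height (area 690.00 mm²); Taking the intersection: the 23×30 cube at (-1.5, 1) partially overlaps the 22.5×7.5 cube; clipping to the common part keeps 139.75 mm² — area = 139.75 mm². At z = 2.8: the cube is present — its section is the full 22.5×7.5 rectangle (area 168.75 mm²); the cube at (-1.5, 1) is present — its section is the full 23×30 rectangle (area 690.00 mm²); Keeping only the common overlap: the 23×30 cube at (-1.5, 1) partially overlaps the 22.5×7.5 cube; clipping to the common part keeps 139.75 mm² — area = 139.75 mm². Checking containment: the cross-section at z = 2.8 is a subset of the cross-section at z = 2.

entirely on top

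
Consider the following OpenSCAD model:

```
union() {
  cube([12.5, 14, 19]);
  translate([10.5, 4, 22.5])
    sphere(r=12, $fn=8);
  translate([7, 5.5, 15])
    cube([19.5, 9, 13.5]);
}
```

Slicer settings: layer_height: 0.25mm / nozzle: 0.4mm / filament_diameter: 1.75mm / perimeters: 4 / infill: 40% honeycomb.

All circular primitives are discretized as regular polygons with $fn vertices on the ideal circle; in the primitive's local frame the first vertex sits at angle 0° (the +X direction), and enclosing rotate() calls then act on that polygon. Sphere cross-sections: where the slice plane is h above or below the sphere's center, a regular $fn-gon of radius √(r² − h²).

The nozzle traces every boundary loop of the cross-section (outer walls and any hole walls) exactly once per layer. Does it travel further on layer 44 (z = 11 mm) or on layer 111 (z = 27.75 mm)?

layer 111 (z = 27.75 mm)

Layer 44 (z = 11): the cube (footprint 12.5×14) is included at this height (perimeter 53.00 mm); the sphere at (10.5, 4): section is a regular 8-gon, circumradius = √(r²−h²) = √(12²−11.5²) = 3.428 (perimeter = 2·8·3.428·sin(180°/8) = 20.99 mm); the cube at (7, 5.5) is not intersected at this z (z outside [15, 28.5]); Combining (union): the regions partially overlap (shared area 28.67 mm²), so the edge portions inside another operand are dropped and the merged outline is re-measured after clipping — boundary = 53.97 mm. So its perimeter = 53.97 mm. Layer 111 (z = 27.75): the cube is absent (z outside [0, 19]); the r=12 sphere at (10.5, 4) contributes a regular 8-gon of circumradius √(12²−5.25²) = 10.791 (perimeter = 2·8·10.791·sin(180°/8) = 66.07 mm); the 19.5×9 cube at (7, 5.5) contributes its full rectangle (perimeter 57.00 mm); Taking the union: the regions partially overlap (shared area 96.39 mm²), so the edge portions inside another operand are dropped and the merged outline is re-measured after clipping — boundary = 82.99 mm. So its perimeter = 82.99 mm. Layer 111 is larger (82.99 vs 53.97 mm).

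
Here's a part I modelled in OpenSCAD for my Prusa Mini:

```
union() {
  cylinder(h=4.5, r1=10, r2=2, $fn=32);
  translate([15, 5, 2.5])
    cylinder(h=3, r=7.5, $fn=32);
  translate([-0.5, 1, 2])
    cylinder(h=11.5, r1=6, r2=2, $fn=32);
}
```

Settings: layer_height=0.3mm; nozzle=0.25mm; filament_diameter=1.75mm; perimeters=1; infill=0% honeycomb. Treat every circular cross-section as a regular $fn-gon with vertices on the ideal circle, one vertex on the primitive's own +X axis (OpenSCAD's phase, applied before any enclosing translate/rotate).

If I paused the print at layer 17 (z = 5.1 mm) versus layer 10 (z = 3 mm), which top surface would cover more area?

layer 10 (z = 3 mm)

Layer 17 (z = 5.1): the cone is not intersected at this z (z outside [0, 4.5]); the cylinder at (15, 5): section is a regular 32-gon, circumradius r=7.5 (area = (32/2)·7.500²·sin(360°/32) = 175.58 mm²); the cone at (-0.5, 1): at t=0.270 of its height the radius interpolates to r₁+(r₂−r₁)t = 4.922, giving a regular 32-gon of that circumradius (area = (32/2)·4.922²·sin(360°/32) = 75.61 mm²); Taking the union: the 2 present regions are separate (no shared area or edge), so areas and boundary lengths simply add and each stays a separate island — area = 251.19 mm². So its area = 251.19 mm². Layer 10 (z = 3): the cone: at t=0.667 of its height the radius interpolates to r₁+(r₂−r₁)t = 4.667, giving a regular 32-gon of that circumradius (area = (32/2)·4.667²·sin(360°/32) = 67.98 mm²); the r=7.5 cylinder at (15, 5) contributes a regular 32-gon of circumradius 7.5 (area = (32/2)·7.500²·sin(360°/32) = 175.58 mm²); the cone at (-0.5, 1) contributes a regular 32-gon of circumradius 5.652 (interpolated between r1=6 and r2=2 at t=0.087) (area = (32/2)·5.652²·sin(360°/32) = 99.72 mm²); Taking the union: the regions partially overlap — summed areas 343.28 mm² minus the doubly-counted overlap 67.51 mm² gives 275.77 mm² — area = 275.77 mm². So its area = 275.77 mm². Layer 10 is larger (275.77 vs 251.19 mm²).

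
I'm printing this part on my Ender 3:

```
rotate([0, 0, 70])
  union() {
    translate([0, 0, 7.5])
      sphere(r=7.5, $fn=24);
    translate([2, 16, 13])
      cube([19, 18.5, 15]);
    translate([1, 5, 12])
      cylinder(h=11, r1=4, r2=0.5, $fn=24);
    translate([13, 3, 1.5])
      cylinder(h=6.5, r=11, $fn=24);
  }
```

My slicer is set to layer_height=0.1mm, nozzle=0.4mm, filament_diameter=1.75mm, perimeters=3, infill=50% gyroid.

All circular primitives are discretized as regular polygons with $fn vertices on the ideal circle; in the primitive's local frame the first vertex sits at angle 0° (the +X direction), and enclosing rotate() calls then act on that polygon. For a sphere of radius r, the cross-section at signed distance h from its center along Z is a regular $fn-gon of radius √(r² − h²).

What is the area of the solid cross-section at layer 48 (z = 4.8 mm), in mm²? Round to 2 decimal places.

At z = 4.8 mm: the r=7.5 sphere slices to a regular 24-gon of circumradius 6.997 (√(r²−h²) with h=2.7 from center) (area = (24/2)·6.997²·sin(360°/24) = 152.06 mm²); the cube at (2, 16) is not intersected at this z (z outside [13, 28]); the cone at (1, 5) does not reach this height (z outside [12, 23]); the cylinder at (13, 3): section is a regular 24-gon, circumradius r=11 (area = (24/2)·11.000²·sin(360°/24) = 375.81 mm²); Combining (union): the regions partially overlap — summed areas 527.87 mm² minus the doubly-counted overlap 35.91 mm² gives 491.96 mm² — area = 491.96 mm²; (whole slice rotated 70° about Z — lengths, areas and connectivity unchanged). Overall, the cross-section is a single solid region. Net area = 491.96 mm².

491.96 mm²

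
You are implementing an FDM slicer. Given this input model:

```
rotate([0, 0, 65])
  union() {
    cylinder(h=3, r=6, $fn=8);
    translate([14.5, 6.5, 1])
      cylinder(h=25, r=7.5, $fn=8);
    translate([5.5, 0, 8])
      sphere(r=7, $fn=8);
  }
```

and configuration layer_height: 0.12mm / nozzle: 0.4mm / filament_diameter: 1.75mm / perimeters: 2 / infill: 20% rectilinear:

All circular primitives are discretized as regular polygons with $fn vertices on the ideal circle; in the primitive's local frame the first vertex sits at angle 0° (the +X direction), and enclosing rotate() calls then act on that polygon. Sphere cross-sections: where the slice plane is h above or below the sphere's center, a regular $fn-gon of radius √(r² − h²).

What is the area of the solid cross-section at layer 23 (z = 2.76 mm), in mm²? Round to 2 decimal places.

At z = 2.76 mm: the cylinder: section is a regular 8-gon, circumradius r=6 (area = (8/2)·6.000²·sin(360°/8) = 101.82 mm²); the r=7.5 cylinder at (14.5, 6.5) gives a regular 8-gon of circumradius 7.5 (constant along its height) (area = (8/2)·7.500²·sin(360°/8) = 159.10 mm²); the r=7 sphere at (5.5, 0) contributes a regular 8-gon of circumradius √(7²−5.24²) = 4.641 (area = (8/2)·4.641²·sin(360°/8) = 60.93 mm²); Taking the union: the regions partially overlap — summed areas 321.85 mm² minus the doubly-counted overlap 27.94 mm² gives 293.92 mm² — area = 293.92 mm²; (whole slice rotated 65° about Z — lengths, areas and connectivity unchanged). Overall, the cross-section is a single solid region. Net area = 293.92 mm².

293.92 mm²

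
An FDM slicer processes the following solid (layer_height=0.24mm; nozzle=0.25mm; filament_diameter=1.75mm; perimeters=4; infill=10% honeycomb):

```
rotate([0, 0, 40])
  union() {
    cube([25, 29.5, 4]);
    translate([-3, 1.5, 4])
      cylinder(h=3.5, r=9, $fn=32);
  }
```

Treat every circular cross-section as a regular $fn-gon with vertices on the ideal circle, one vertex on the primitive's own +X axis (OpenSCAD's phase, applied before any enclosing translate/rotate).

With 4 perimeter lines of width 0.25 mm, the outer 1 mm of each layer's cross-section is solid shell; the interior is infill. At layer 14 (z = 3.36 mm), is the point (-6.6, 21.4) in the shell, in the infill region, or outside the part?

At z = 3.36 mm: the cube (footprint 25×29.5) is included at this height; the cylinder at (-3, 1.5) is absent (z outside [4, 7.5]); Combining (union): only the 25×29.5 cube is present, so the union is just that shape — 1 connected region; (rotated 40° about Z; rotation is an isometry so areas/perimeters/island counts are preserved). Overall, the cross-section is a single solid region. Undo the 40° rotation: the query point maps to (8.700, 20.636) in the un-rotated model frame. The nearest boundary edge runs (0.00, 29.50)→(0.00, 0.00); distance from the point to it = 8.70 mm. The point is inside the cross-section and 8.70 mm from the nearest boundary — more than the 1 mm shell width (4 × 0.25), so it's in the infill interior.

infill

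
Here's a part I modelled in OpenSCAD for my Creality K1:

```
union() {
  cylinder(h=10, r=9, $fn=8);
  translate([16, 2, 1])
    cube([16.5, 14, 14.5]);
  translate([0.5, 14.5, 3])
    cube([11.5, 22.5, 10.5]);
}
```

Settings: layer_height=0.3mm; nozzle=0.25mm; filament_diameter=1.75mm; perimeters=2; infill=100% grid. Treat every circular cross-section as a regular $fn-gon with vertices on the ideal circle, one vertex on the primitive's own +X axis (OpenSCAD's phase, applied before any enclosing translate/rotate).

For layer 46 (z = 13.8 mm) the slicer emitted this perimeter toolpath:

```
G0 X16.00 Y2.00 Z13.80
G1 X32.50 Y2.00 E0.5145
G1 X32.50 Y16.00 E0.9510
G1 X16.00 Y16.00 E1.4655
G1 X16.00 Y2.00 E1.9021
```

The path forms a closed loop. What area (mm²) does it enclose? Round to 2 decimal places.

231.00 mm²

Apply the shoelace formula to the sequence of (X, Y) vertices; enclosed area = 231.00 mm².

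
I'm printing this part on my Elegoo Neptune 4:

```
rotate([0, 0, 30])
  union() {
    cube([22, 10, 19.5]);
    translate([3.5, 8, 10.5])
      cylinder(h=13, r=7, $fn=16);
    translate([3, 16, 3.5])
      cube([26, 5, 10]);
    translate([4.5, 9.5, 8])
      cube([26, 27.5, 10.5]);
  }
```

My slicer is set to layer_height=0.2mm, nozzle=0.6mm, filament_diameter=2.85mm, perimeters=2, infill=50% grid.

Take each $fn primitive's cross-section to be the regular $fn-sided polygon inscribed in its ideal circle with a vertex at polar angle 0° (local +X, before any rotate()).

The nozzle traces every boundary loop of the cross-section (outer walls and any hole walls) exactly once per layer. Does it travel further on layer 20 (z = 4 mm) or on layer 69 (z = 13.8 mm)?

Layer 20 (z = 4): the cube is present — its section is the full 22×10 rectangle (perimeter 64.00 mm); the cylinder at (3.5, 8) is not intersected at this z (z outside [10.5, 23.5]); the cube at (3, 16) is present — its section is the full 26×5 rectangle (perimeter 62.00 mm); the cube at (4.5, 9.5) is absent (z outside [8, 18.5]); Taking the union: the 2 present regions are separate (no shared area or edge), so areas and boundary lengths simply add and each stays a separate island — boundary = 126.00 mm; (rotated 30° about Z; rotation is an isometry so areas/perimeters/island counts are preserved). So its perimeter = 126.00 mm. Layer 69 (z = 13.8): the 22×10 cube contributes its full rectangle (perimeter 64.00 mm); the cylinder at (3.5, 8): section is a regular 16-gon, circumradius r=7 (perimeter = 2·16·7.000·sin(180°/16) = 43.70 mm); the cube at (3, 16) does not reach this height (z outside [3.5, 13.5]); the cube at (4.5, 9.5) is present — its section is the full 26×27.5 rectangle (perimeter 107.00 mm); Combining (union): the regions partially overlap (shared area 108.98 mm²), so the edge portions inside another operand are dropped and the merged outline is re-measured after clipping — boundary = 136.93 mm; (rotated 30° about Z; rotation is an isometry so areas/perimeters/island counts are preserved). So its perimeter = 136.93 mm. Layer 69 is larger (136.93 vs 126.00 mm).

layer 69 (z = 13.8 mm)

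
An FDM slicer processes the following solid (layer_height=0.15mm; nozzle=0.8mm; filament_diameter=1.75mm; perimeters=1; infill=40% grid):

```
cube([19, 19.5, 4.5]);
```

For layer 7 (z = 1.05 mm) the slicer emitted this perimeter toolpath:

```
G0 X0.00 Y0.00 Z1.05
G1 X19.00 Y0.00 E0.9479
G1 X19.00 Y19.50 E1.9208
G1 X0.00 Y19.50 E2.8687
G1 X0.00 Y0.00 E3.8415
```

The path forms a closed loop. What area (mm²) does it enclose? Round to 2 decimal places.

Apply the shoelace formula to the sequence of (X, Y) vertices; enclosed area = 370.50 mm².

370.50 mm²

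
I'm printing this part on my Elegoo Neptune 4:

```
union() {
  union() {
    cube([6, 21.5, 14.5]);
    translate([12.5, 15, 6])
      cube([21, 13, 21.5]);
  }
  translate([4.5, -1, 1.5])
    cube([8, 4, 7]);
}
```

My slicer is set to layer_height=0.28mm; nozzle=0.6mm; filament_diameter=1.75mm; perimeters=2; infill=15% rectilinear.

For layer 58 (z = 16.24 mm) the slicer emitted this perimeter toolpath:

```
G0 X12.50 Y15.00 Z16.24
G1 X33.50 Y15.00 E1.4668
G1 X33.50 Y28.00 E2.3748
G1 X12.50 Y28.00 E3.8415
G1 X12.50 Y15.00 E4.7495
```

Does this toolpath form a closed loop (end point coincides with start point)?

yes

Start point (G0): (12.50, 15.00). End point (last G1): the path returns to the start — closed.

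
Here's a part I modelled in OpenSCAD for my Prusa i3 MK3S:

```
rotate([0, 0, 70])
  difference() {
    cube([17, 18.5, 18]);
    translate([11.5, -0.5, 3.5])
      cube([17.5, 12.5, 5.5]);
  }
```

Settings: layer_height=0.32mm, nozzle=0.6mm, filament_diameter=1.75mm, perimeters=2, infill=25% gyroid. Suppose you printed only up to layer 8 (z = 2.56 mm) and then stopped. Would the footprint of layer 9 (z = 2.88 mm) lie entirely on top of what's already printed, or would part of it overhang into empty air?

entirely on top

Compare the two slices. At z = 2.56: the cube (footprint 17×18.5) is included at this height (area 314.50 mm²); the cube at (11.5, -0.5) does not reach this height (z outside [3.5, 9]); Subtracting the remaining from the first: none of the subtracted shapes is present at this height, so the 17×18.5 cube is unchanged — area = 314.50 mm²; (whole slice rotated 70° about Z — lengths, areas and connectivity unchanged). At z = 2.88: the 17×18.5 cube contributes its full rectangle (area 314.50 mm²); the cube at (11.5, -0.5) does not reach this height (z outside [3.5, 9]); Taking the first minus the rest: none of the subtracted shapes is present at this height, so the 17×18.5 cube is unchanged — area = 314.50 mm²; (whole slice rotated 70° about Z — lengths, areas and connectivity unchanged). Checking containment: the cross-section at z = 2.88 is a subset of the cross-section at z = 2.56.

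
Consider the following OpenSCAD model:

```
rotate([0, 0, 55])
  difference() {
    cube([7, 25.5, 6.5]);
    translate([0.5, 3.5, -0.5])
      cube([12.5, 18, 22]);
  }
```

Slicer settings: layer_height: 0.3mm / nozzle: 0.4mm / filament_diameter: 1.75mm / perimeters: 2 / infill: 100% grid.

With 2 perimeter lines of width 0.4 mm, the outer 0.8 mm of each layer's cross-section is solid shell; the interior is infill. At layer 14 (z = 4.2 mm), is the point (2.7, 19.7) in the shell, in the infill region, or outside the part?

outside

At z = 4.2 mm: the cube is present — its section is the full 7×25.5 rectangle; the cube at (0.5, 3.5) is present — its section is the full 12.5×18 rectangle; After the difference (first − rest): starting from the 7×25.5 cube, the 12.5×18 cube at (0.5, 3.5) partially overlaps it — only the 117.00 mm² overlap (of its 225.00 mm²) is removed, clipping the outline — 1 connected region; (whole slice rotated 55° about Z — lengths, areas and connectivity unchanged). Overall, the cross-section is a single solid region. Undo the 55° rotation: the query point maps to (17.686, 9.088) in the un-rotated model frame. The nearest boundary edge runs (0.50, 3.50)→(7.00, 3.50); distance from the point to it = 12.06 mm. The point is not inside any of the regions above, so it lies outside the cross-section (12.06 mm from the nearest boundary).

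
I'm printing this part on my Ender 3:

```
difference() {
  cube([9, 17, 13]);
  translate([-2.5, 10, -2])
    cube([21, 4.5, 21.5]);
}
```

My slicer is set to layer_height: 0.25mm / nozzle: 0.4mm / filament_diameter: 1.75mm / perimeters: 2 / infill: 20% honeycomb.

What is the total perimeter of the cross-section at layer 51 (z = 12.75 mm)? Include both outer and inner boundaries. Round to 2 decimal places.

At z = 12.75 mm: the 9×17 cube contributes its full rectangle (perimeter 52.00 mm); the 21×4.5 cube at (-2.5, 10) contributes its full rectangle (perimeter 51.00 mm); Subtracting the remaining from the first: starting from the 9×17 cube, the 21×4.5 cube at (-2.5, 10) partially overlaps it — only the 40.50 mm² overlap (of its 94.50 mm²) is removed, clipping the outline — boundary = 61.00 mm. Overall, the cross-section has 2 separate islands. Total boundary length (outer) = 61.00 mm.

61.00 mm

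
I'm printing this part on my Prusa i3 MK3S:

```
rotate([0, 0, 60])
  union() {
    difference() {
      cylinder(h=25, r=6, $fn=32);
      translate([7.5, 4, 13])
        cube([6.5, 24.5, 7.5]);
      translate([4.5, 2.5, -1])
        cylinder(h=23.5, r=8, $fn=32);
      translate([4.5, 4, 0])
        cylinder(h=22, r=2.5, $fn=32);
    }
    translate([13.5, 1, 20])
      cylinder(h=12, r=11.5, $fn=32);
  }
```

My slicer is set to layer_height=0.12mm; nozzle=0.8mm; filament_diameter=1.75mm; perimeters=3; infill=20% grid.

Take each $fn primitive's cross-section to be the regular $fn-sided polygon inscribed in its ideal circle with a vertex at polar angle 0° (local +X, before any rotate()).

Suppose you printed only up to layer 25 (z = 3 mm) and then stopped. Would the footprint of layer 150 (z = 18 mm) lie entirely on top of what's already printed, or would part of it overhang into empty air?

Compare the two slices. At z = 3: the r=6 cylinder gives a regular 32-gon of circumradius 6 (constant along its height) (area = (32/2)·6.000²·sin(360°/32) = 112.37 mm²); the cube at (7.5, 4) is not intersected at this z (z outside [13, 20.5]); the r=8 cylinder at (4.5, 2.5) gives a regular 32-gon of circumradius 8 (constant along its height) (area = (32/2)·8.000²·sin(360°/32) = 199.77 mm²); the cylinder at (4.5, 4): section is a regular 32-gon, circumradius r=2.5 (area = (32/2)·2.500²·sin(360°/32) = 19.51 mm²); Taking the first minus the rest: starting from the r=6 cylinder (112.37 mm²), the r=8 cylinder at (4.5, 2.5) partially overlaps it — only the 80.07 mm² overlap (of its 199.77 mm²) is removed, clipping the outline; the r=2.5 cylinder at (4.5, 4) misses the remaining region (no effect) — area = 32.30 mm²; the cylinder at (13.5, 1) does not reach this height (z outside [20, 32]); Merging all regions: only the result so far is present, so the union is just that shape — area = 32.30 mm²; (whole slice rotated 60° about Z — lengths, areas and connectivity unchanged). At z = 18: the cylinder: section is a regular 32-gon, circumradius r=6 (area = (32/2)·6.000²·sin(360°/32) = 112.37 mm²); the cube at (7.5, 4) (footprint 6.5×24.5) is included at this height (area 159.25 mm²); the r=8 cylinder at (4.5, 2.5) contributes a regular 32-gon of circumradius 8 (area = (32/2)·8.000²·sin(360°/32) = 199.77 mm²); the cylinder at (4.5, 4): section is a regular 32-gon, circumradius r=2.5 (area = (32/2)·2.500²·sin(360°/32) = 19.51 mm²); Taking the first minus the rest: starting from the r=6 cylinder (112.37 mm²), the 6.5×24.5 cube at (7.5, 4) misses the remaining region (no effect); the r=8 cylinder at (4.5, 2.5) partially overlaps it — only the 80.07 mm² overlap (of its 199.77 mm²) is removed, clipping the outline; the r=2.5 cylinder at (4.5, 4) misses the remaining region (no effect) — area = 32.30 mm²; the cylinder at (13.5, 1) does not reach this height (z outside [20, 32]); Taking the union: only that combined region is present, so the union is just that shape — area = 32.30 mm²; (rotated 60° about Z; rotation is an isometry so areas/perimeters/island counts are preserved). Checking containment: the cross-section at z = 18 is a subset of the cross-section at z = 3.

entirely on top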